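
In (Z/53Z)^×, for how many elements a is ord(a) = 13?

12

φ(53) = 53 − 1 = 52 = 2^2 · 13.
In a cyclic group of order 52, there are φ(d) elements of order d for each divisor d of 52, and zero for non-divisors.
13 | 52, and φ(13) = 13 − 1 = 12.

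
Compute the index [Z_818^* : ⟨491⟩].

ord(491) | φ(818) = φ(2)·φ(409) = 1·408 = 408 = 2^3 · 3 · 17.
Divisors of 408: 1, 2, 3, 4, 6, 8, 12, 17, 24, 34, 51, 68, 102, 136, 204, 408.
Evaluate successive powers at the divisors of 408:
491^1 ≡ 491
491^2 ≡ 589
491^3 ≡ 445
491^4 ≡ 89
491^6 ≡ 69
491^8 ≡ 559
491^12 ≡ 671
491^17 ≡ 1
The order of 491 is 17, so the subgroup it generates has 17 elements.
[(Z/818Z)^× : ⟨491⟩] = 408/17 = 24.

24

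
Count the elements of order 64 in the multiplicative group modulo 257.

32

φ(257) = 257 − 1 = 256 = 2^8.
(Z/257Z)^× is cyclic (|G| = 256); a cyclic group of order m has exactly φ(d) elements of each order d | m, and none otherwise.
64 = 2^6 divides 256, and φ(64) = 32.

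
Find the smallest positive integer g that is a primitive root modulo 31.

φ(31) = 31 − 1 = 30 = 2 · 3 · 5.
Test candidates g = 2, 3, … against the prime factors q ∈ {2, 3, 5} of φ(31): g is a generator iff g^(30/q) ≢ 1 for every such q.
g = 2: 2^15 ≡ 1 — hits 1, so not a primitive root.
g = 3: 3^15 ≡ 30; 3^10 ≡ 25; 3^6 ≡ 16 — none is 1, so 3 is a primitive root.
So 3 is the smallest generator of (Z/31Z)^×.

3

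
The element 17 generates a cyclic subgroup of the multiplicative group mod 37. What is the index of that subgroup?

1

The order of 17 must divide φ(37) = 37 − 1 = 36 = 2^2 · 3^2.
Divisors of 36: 1, 2, 3, 4, 6, 9, 12, 18, 36.
Check 17^d mod 37 for each divisor in increasing order:
17^1 ≡ 17 (mod 37)
17^2 ≡ 30 (mod 37)
17^3 ≡ 29 (mod 37)
17^4 ≡ 12 (mod 37)
17^6 ≡ 27 (mod 37)
17^9 ≡ 6 (mod 37)
17^12 ≡ 26 (mod 37)
17^18 ≡ 36 (mod 37)
17^36 ≡ 1 (mod 37) ✓
Thus |⟨17⟩| = ord(17) = 36.
The index is φ(37) / ord(17) = 36 / 36 = 1.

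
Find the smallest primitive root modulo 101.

φ(101) = 101 − 1 = 100 = 2^2 · 5^2.
Test candidates g = 2, 3, … against the prime factors q ∈ {2, 5} of φ(101): g is a generator iff g^(100/q) ≢ 1 for every such q.
g = 2: 2^50 ≡ 100; 2^20 ≡ 95 — none is 1, so 2 is a primitive root.
The smallest primitive root modulo 101 is 2.

2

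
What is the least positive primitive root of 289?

φ(289) = φ(17^2) = 17·(17−1) = 272 = 2^4 · 17.
g is a primitive root iff g^(272/q) ≢ 1 (mod 289) for each prime q ∈ {2, 17}.
g = 2: 2^136 ≡ 1 — hits 1, so not a primitive root.
g = 3: 3^136 ≡ 288; 3^16 ≡ 171 — none is 1, so 3 is a primitive root.
So 3 is the smallest generator of (Z/289Z)^×.

3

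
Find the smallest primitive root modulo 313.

10

φ(313) = 313 − 1 = 312 = 2^3 · 3 · 13.
Test candidates g = 2, 3, … against the prime factors q ∈ {2, 3, 13} of φ(313): g is a generator iff g^(312/q) ≢ 1 for every such q.
g = 2: 2^156 ≡ 1 — hits 1, so not a primitive root.
g = 3: 3^156 ≡ 1 — hits 1, so not a primitive root.
g = 4: 4^156 ≡ 1 — hits 1, so not a primitive root.
g = 5: 5^156 ≡ 312; 5^104 ≡ 1 — hits 1, so not a primitive root.
g = 6: 6^156 ≡ 1 — hits 1, so not a primitive root.
g = 7: 7^156 ≡ 312; 7^104 ≡ 1 — hits 1, so not a primitive root.
g = 8: 8^156 ≡ 1 — hits 1, so not a primitive root.
g = 9: 9^156 ≡ 1 — hits 1, so not a primitive root.
g = 10: 10^156 ≡ 312; 10^104 ≡ 214; 10^24 ≡ 103 — none is 1, so 10 is a primitive root.
Hence the least primitive root of 313 is 10.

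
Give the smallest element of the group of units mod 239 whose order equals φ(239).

7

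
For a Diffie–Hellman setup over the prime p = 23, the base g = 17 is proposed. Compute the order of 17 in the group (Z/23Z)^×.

The order of 17 must divide φ(23) = 23 − 1 = 22 = 2 · 11.
Divisors of 22: 1, 2, 11, 22.
Evaluate successive powers at the divisors of 22:
17^1 ≡ 17 (mod 23)
17^2 ≡ 13 (mod 23)
17^11 ≡ 22 (mod 23)
17^22 ≡ 1 (mod 23) ✓
The smallest such exponent is 22, so the order of 17 is 22.

22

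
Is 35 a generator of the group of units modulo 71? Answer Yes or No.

φ(71) = 71 − 1 = 70 = 2 · 5 · 7.
Test 35^(70/q) mod 71 for each prime factor q of 70:
35^35 ≡ 70 (mod 71)  [q = 2: ≢ 1 ✓]
35^14 ≡ 25 (mod 71)  [q = 5: ≢ 1 ✓]
35^10 ≡ 45 (mod 71)  [q = 7: ≢ 1 ✓]
Every test exponent gives a nontrivial residue, hence 35 generates the full group.

Yes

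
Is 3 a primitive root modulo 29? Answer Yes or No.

Yes

φ(29) = 29 − 1 = 28 = 2^2 · 7.
An element g generates (Z/29Z)^× iff g^(28/q) ≢ 1 (mod 29) for each prime q ∈ {2, 7}.
3^14 ≡ 28 (mod 29)  [q = 2: ≢ 1 ✓]
3^4 ≡ 23 (mod 29)  [q = 7: ≢ 1 ✓]
None equal 1, so ord_29(3) = 28: 3 is a primitive root.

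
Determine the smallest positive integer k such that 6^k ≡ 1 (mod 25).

The order of 6 must divide φ(25) = φ(5^2) = 5·(5−1) = 20 = 2^2 · 5.
Divisors of 20: 1, 2, 4, 5, 10, 20.
Compute 6^d (mod 25) for the divisors d until we hit 1:
6^1 ≡ 6 (mod 25)
6^2 ≡ 11 (mod 25)
6^4 ≡ 21 (mod 25)
6^5 ≡ 1 (mod 25) ✓
The smallest such exponent is 5, so the order of 6 is 5.

5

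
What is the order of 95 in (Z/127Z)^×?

14

By Lagrange's theorem, ord_127(95) divides φ(127) = 127 − 1 = 126 = 2 · 3^2 · 7.
Divisors of 126: 1, 2, 3, 6, 7, 9, 14, 18, 21, 42, 63, 126.
Test each divisor d:
95^1 ≡ 95 (mod 127)
95^2 ≡ 8 (mod 127)
95^3 ≡ 125 (mod 127)
95^6 ≡ 4 (mod 127)
95^7 ≡ 126 (mod 127)
95^9 ≡ 119 (mod 127)
95^14 ≡ 1 (mod 127) ✓
So ord_127(95) = 14.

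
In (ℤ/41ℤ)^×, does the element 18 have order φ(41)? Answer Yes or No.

No

φ(41) = 41 − 1 = 40 = 2^3 · 5.
It suffices to check that the order of 18 is not a proper divisor of 40: compute 18^(40/q) for q ∈ {2, 5}.
18^20 ≡ 1 (mod 41)  [q = 2: ≡ 1 ✗]
18^8 ≡ 10 (mod 41)  [q = 5: ≢ 1 ✓]
18^20 ≡ 1 shows ord(18) | 20, strictly less than φ(41); not a primitive root.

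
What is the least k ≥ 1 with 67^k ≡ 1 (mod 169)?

156

By Lagrange's theorem, ord_169(67) divides φ(169) = φ(13^2) = 13·(13−1) = 156 = 2^2 · 3 · 13.
Divisors of 156: 1, 2, 3, 4, 6, 12, 13, 26, 39, 52, 78, 156.
Compute 67^d (mod 169) for the divisors d until we hit 1:
67^1 ≡ 67 (mod 169)
67^2 ≡ 95 (mod 169)
67^3 ≡ 112 (mod 169)
67^4 ≡ 68 (mod 169)
67^6 ≡ 38 (mod 169)
67^12 ≡ 92 (mod 169)
67^13 ≡ 80 (mod 169)
67^26 ≡ 147 (mod 169)
67^39 ≡ 99 (mod 169)
67^52 ≡ 146 (mod 169)
67^78 ≡ 168 (mod 169)
67^156 ≡ 1 (mod 169) ✓
Hence ord(67) = 156.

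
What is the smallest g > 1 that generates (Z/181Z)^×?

2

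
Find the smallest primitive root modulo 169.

2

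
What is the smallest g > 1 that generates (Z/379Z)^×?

2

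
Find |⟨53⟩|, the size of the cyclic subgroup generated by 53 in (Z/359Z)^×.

358

By Lagrange's theorem, ord_359(53) divides φ(359) = 359 − 1 = 358 = 2 · 179.
Divisors of 358: 1, 2, 179, 358.
Compute 53^d (mod 359) for the divisors d until we hit 1:
53^1 ≡ 53 (mod 359)
53^2 ≡ 296 (mod 359)
53^179 ≡ 358 (mod 359)
53^358 ≡ 1 (mod 359) ✓
The smallest such exponent is 358, so the order of 53 is 358.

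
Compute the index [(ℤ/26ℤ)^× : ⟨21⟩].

3

ord(21) | φ(26) = φ(2)·φ(13) = 1·12 = 12 = 2^2 · 3.
Divisors of 12: 1, 2, 3, 4, 6, 12.
Compute 21^d (mod 26) for the divisors d until we hit 1:
21^1 ≡ 21 (mod 26)
21^2 ≡ 25 (mod 26)
21^3 ≡ 5 (mod 26)
21^4 ≡ 1 (mod 26) ✓
The order of 21 is 4, so the subgroup it generates has 4 elements.
[(Z/26Z)^× : ⟨21⟩] = 12/4 = 3.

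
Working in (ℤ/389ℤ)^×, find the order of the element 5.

97

By Lagrange's theorem, ord_389(5) divides φ(389) = 389 − 1 = 388 = 2^2 · 97.
Divisors of 388: 1, 2, 4, 97, 194, 388.
Test each divisor d:
5^1 ≡ 5 (mod 389)
5^2 ≡ 25 (mod 389)
5^4 ≡ 236 (mod 389)
5^97 ≡ 1 (mod 389) ✓
Therefore the multiplicative order of 5 modulo 389 is 97.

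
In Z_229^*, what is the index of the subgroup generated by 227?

3

By Lagrange's theorem, ord_229(227) divides φ(229) = 229 − 1 = 228 = 2^2 · 3 · 19.
Divisors of 228: 1, 2, 3, 4, 6, 12, 19, 38, 57, 76, 114, 228.
Test each divisor d:
227^1 ≡ 227
227^2 ≡ 4
227^3 ≡ 221
227^4 ≡ 16
227^6 ≡ 64
227^12 ≡ 203
227^19 ≡ 122
227^38 ≡ 228
227^57 ≡ 107
227^76 ≡ 1
The order of 227 is 76, so the subgroup it generates has 76 elements.
Index = |(Z/229Z)^×| / |⟨227⟩| = 228 / 76 = 3.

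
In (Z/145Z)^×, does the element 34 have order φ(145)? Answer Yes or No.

145 = 5 · 29 is a product of two distinct odd primes, so (Z/145Z)^× ≅ (Z/5Z)^× × (Z/29Z)^× is not cyclic.
No primitive root modulo 145 exists; in particular 34 is not one.

No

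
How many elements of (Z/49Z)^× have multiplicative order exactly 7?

6

φ(49) = φ(7^2) = 7·(7−1) = 42 = 2 · 3 · 7.
(Z/49Z)^× is cyclic (|G| = 42); a cyclic group of order m has exactly φ(d) elements of each order d | m, and none otherwise.
7 | 42, and φ(7) = 7 − 1 = 6.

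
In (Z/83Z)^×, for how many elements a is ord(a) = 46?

0

φ(83) = 83 − 1 = 82 = 2 · 41.
In a cyclic group of order 82, there are φ(d) elements of order d for each divisor d of 82, and zero for non-divisors.
Since 46 ∤ 82, the count is 0.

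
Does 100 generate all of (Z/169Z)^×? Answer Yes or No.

No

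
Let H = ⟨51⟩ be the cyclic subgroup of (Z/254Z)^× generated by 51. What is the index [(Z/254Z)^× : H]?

The order of 51 must divide φ(254) = φ(2)·φ(127) = 1·126 = 126 = 2 · 3^2 · 7.
Divisors of 126: 1, 2, 3, 6, 7, 9, 14, 18, 21, 42, 63, 126.
Check 51^d mod 254 for each divisor in increasing order:
51^1 ≡ 51 (mod 254)
51^2 ≡ 61 (mod 254)
51^3 ≡ 63 (mod 254)
51^6 ≡ 159 (mod 254)
51^7 ≡ 235 (mod 254)
51^9 ≡ 111 (mod 254)
51^14 ≡ 107 (mod 254)
51^18 ≡ 129 (mod 254)
51^21 ≡ 253 (mod 254)
51^42 ≡ 1 (mod 254) ✓
Thus |⟨51⟩| = ord(51) = 42.
The index is φ(254) / ord(51) = 126 / 42 = 3.

3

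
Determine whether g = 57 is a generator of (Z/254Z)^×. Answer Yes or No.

Yes

φ(254) = φ(2)·φ(127) = 1·126 = 126 = 2 · 3^2 · 7.
Test 57^(126/q) mod 254 for each prime factor q of 126:
57^63 ≡ 253 (mod 254)  [q = 2: ≢ 1 ✓]
57^42 ≡ 107 (mod 254)  [q = 3: ≢ 1 ✓]
57^18 ≡ 131 (mod 254)  [q = 7: ≢ 1 ✓]
Every test exponent gives a nontrivial residue, hence 57 generates the full group.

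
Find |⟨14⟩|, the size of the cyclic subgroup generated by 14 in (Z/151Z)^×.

By Lagrange's theorem, ord_151(14) divides φ(151) = 151 − 1 = 150 = 2 · 3 · 5^2.
Divisors of 150: 1, 2, 3, 5, 6, 10, 15, 25, 30, 50, 75, 150.
Compute 14^d (mod 151) for the divisors d until we hit 1:
14^1 ≡ 14 (mod 151)
14^2 ≡ 45 (mod 151)
14^3 ≡ 26 (mod 151)
14^5 ≡ 113 (mod 151)
14^6 ≡ 72 (mod 151)
14^10 ≡ 85 (mod 151)
14^15 ≡ 92 (mod 151)
14^25 ≡ 119 (mod 151)
14^30 ≡ 8 (mod 151)
14^50 ≡ 118 (mod 151)
14^75 ≡ 150 (mod 151)
14^150 ≡ 1 (mod 151) ✓
The smallest such exponent is 150, so the order of 14 is 150.

150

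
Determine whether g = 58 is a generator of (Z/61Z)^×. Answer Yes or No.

No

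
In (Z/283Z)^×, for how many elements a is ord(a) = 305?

0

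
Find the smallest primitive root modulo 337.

10

φ(337) = 337 − 1 = 336 = 2^4 · 3 · 7.
g is a primitive root iff g^(336/q) ≢ 1 (mod 337) for each prime q ∈ {2, 3, 7}.
g = 2: 2^168 ≡ 1 — hits 1, so not a primitive root.
g = 3: 3^168 ≡ 1 — hits 1, so not a primitive root.
g = 4: 4^168 ≡ 1 — hits 1, so not a primitive root.
g = 5: 5^168 ≡ 336; 5^112 ≡ 1 — hits 1, so not a primitive root.
g = 6: 6^168 ≡ 1 — hits 1, so not a primitive root.
g = 7: 7^168 ≡ 1 — hits 1, so not a primitive root.
g = 8: 8^168 ≡ 1 — hits 1, so not a primitive root.
g = 9: 9^168 ≡ 1 — hits 1, so not a primitive root.
g = 10: 10^168 ≡ 336; 10^112 ≡ 128; 10^48 ≡ 175 — none is 1, so 10 is a primitive root.
The smallest primitive root modulo 337 is 10.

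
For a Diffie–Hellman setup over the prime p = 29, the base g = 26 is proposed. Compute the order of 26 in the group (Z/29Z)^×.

28

ord(26) | φ(29) = 29 − 1 = 28 = 2^2 · 7.
Divisors of 28: 1, 2, 4, 7, 14, 28.
Test each divisor d:
26^1 ≡ 26
26^2 ≡ 9
26^4 ≡ 23
26^7 ≡ 17
26^14 ≡ 28
26^28 ≡ 1
The smallest such exponent is 28, so the order of 26 is 28.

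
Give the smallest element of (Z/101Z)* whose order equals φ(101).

φ(101) = 101 − 1 = 100 = 2^2 · 5^2.
g is a primitive root iff g^(100/q) ≢ 1 (mod 101) for each prime q ∈ {2, 5}.
g = 2: 2^50 ≡ 100; 2^20 ≡ 95 — none is 1, so 2 is a primitive root.
The smallest primitive root modulo 101 is 2.

2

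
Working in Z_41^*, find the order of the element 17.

40

By Lagrange's theorem, ord_41(17) divides φ(41) = 41 − 1 = 40 = 2^3 · 5.
Divisors of 40: 1, 2, 4, 5, 8, 10, 20, 40.
Compute 17^d (mod 41) for the divisors d until we hit 1:
17^1 ≡ 17
17^2 ≡ 2
17^4 ≡ 4
17^5 ≡ 27
17^8 ≡ 16
17^10 ≡ 32
17^20 ≡ 40
17^40 ≡ 1
So ord_41(17) = 40.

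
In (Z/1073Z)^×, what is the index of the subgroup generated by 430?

ord(430) | φ(1073) = φ(29·37) = (29−1)·(37−1) = 28·36 = 1008 = 2^4 · 3^2 · 7.
Divisors of 1008: 1, 2, 3, 4, 6, 7, 8, 9, 12, 14, 16, 18, 21, 24, 28, 36, 42, 48, 56, 63, 72, 84, 112, 126, 144, 168, 252, 336, 504, 1008.
Check 430^d mod 1073 for each divisor in increasing order:
430^1 ≡ 430 (mod 1073)
430^2 ≡ 344 (mod 1073)
430^3 ≡ 919 (mod 1073)
430^4 ≡ 306 (mod 1073)
430^6 ≡ 110 (mod 1073)
430^7 ≡ 88 (mod 1073)
430^8 ≡ 285 (mod 1073)
430^9 ≡ 228 (mod 1073)
430^12 ≡ 297 (mod 1073)
430^14 ≡ 233 (mod 1073)
430^16 ≡ 750 (mod 1073)
430^18 ≡ 480 (mod 1073)
430^21 ≡ 117 (mod 1073)
430^24 ≡ 223 (mod 1073)
430^28 ≡ 639 (mod 1073)
430^36 ≡ 778 (mod 1073)
430^42 ≡ 813 (mod 1073)
430^48 ≡ 371 (mod 1073)
430^56 ≡ 581 (mod 1073)
430^63 ≡ 697 (mod 1073)
430^72 ≡ 112 (mod 1073)
430^84 ≡ 1 (mod 1073) ✓
The order of 430 is 84, so the subgroup it generates has 84 elements.
[(Z/1073Z)^× : ⟨430⟩] = 1008/84 = 12.

12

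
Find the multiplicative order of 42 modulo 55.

20

ord(42) | φ(55) = φ(5·11) = (5−1)·(11−1) = 4·10 = 40 = 2^3 · 5.
Divisors of 40: 1, 2, 4, 5, 8, 10, 20, 40.
Compute 42^d (mod 55) for the divisors d until we hit 1:
42^1 ≡ 42
42^2 ≡ 4
42^4 ≡ 16
42^5 ≡ 12
42^8 ≡ 36
42^10 ≡ 34
42^20 ≡ 1
So ord_55(42) = 20.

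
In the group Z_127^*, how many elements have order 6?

2

φ(127) = 127 − 1 = 126 = 2 · 3^2 · 7.
Since (Z/127Z)^× is cyclic of order 126, the number of elements of order d is φ(d) when d | 126 and 0 otherwise.
6 = 2 · 3 divides 126, and φ(6) = 2.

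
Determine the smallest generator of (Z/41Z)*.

6

φ(41) = 41 − 1 = 40 = 2^3 · 5.
g is a primitive root iff g^(40/q) ≢ 1 (mod 41) for each prime q ∈ {2, 5}.
g = 2: 2^20 ≡ 1 — hits 1, so not a primitive root.
g = 3: 3^20 ≡ 40; 3^8 ≡ 1 — hits 1, so not a primitive root.
g = 4: 4^20 ≡ 1 — hits 1, so not a primitive root.
g = 5: 5^20 ≡ 1 — hits 1, so not a primitive root.
g = 6: 6^20 ≡ 40; 6^8 ≡ 10 — none is 1, so 6 is a primitive root.
So 6 is the smallest generator of (Z/41Z)^×.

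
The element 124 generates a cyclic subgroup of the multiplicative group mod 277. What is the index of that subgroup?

1

ord(124) | φ(277) = 277 − 1 = 276 = 2^2 · 3 · 23.
Divisors of 276: 1, 2, 3, 4, 6, 12, 23, 46, 69, 92, 138, 276.
Check 124^d mod 277 for each divisor in increasing order:
124^1 ≡ 124
124^2 ≡ 141
124^3 ≡ 33
124^4 ≡ 214
124^6 ≡ 258
124^12 ≡ 84
124^23 ≡ 182
124^46 ≡ 161
124^69 ≡ 217
124^92 ≡ 160
124^138 ≡ 276
124^276 ≡ 1
So ord_277(124) = 276, hence |⟨124⟩| = 276.
Index = |(Z/277Z)^×| / |⟨124⟩| = 276 / 276 = 1.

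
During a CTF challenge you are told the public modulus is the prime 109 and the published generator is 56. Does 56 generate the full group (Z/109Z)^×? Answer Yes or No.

Yes

φ(109) = 109 − 1 = 108 = 2^2 · 3^3.
56 is a primitive root mod 109 iff 56^(φ(109)/q) ≢ 1 for every prime q | φ(109), i.e. q ∈ {2, 3}.
56^54 ≡ 108 (mod 109)  [q = 2: ≢ 1 ✓]
56^36 ≡ 63 (mod 109)  [q = 3: ≢ 1 ✓]
Every test exponent gives a nontrivial residue, hence 56 generates the full group.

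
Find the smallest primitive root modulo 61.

2

φ(61) = 61 − 1 = 60 = 2^2 · 3 · 5.
g is a primitive root iff g^(60/q) ≢ 1 (mod 61) for each prime q ∈ {2, 3, 5}.
g = 2: 2^30 ≡ 60; 2^20 ≡ 47; 2^12 ≡ 9 — none is 1, so 2 is a primitive root.
The smallest primitive root modulo 61 is 2.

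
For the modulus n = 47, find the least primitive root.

5

φ(47) = 47 − 1 = 46 = 2 · 23.
Test candidates g = 2, 3, … against the prime factors q ∈ {2, 23} of φ(47): g is a generator iff g^(46/q) ≢ 1 for every such q.
g = 2: 2^23 ≡ 1 — hits 1, so not a primitive root.
g = 3: 3^23 ≡ 1 — hits 1, so not a primitive root.
g = 4: 4^23 ≡ 1 — hits 1, so not a primitive root.
g = 5: 5^23 ≡ 46; 5^2 ≡ 25 — none is 1, so 5 is a primitive root.
Hence the least primitive root of 47 is 5.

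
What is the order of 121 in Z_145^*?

14

By Lagrange's theorem, ord_145(121) divides φ(145) = φ(5·29) = (5−1)·(29−1) = 4·28 = 112 = 2^4 · 7.
Divisors of 112: 1, 2, 4, 7, 8, 14, 16, 28, 56, 112.
Compute 121^d (mod 145) for the divisors d until we hit 1:
121^1 ≡ 121 (mod 145)
121^2 ≡ 141 (mod 145)
121^4 ≡ 16 (mod 145)
121^7 ≡ 86 (mod 145)
121^8 ≡ 111 (mod 145)
121^14 ≡ 1 (mod 145) ✓
The smallest such exponent is 14, so the order of 121 is 14.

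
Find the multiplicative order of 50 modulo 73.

36

ord(50) | φ(73) = 73 − 1 = 72 = 2^3 · 3^2.
Divisors of 72: 1, 2, 3, 4, 6, 8, 9, 12, 18, 24, 36, 72.
Evaluate successive powers at the divisors of 72:
50^1 ≡ 50 (mod 73)
50^2 ≡ 18 (mod 73)
50^3 ≡ 24 (mod 73)
50^4 ≡ 32 (mod 73)
50^6 ≡ 65 (mod 73)
50^8 ≡ 2 (mod 73)
50^9 ≡ 27 (mod 73)
50^12 ≡ 64 (mod 73)
50^18 ≡ 72 (mod 73)
50^24 ≡ 8 (mod 73)
50^36 ≡ 1 (mod 73) ✓
Therefore the multiplicative order of 50 modulo 73 is 36.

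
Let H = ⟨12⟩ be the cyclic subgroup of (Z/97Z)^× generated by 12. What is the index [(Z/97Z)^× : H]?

Since 12 ∈ (Z/97Z)^×, its order divides φ(97) = 97 − 1 = 96 = 2^5 · 3.
Divisors of 96: 1, 2, 3, 4, 6, 8, 12, 16, 24, 32, 48, 96.
Check 12^d mod 97 for each divisor in increasing order:
12^1 ≡ 12 (mod 97)
12^2 ≡ 47 (mod 97)
12^3 ≡ 79 (mod 97)
12^4 ≡ 75 (mod 97)
12^6 ≡ 33 (mod 97)
12^8 ≡ 96 (mod 97)
12^12 ≡ 22 (mod 97)
12^16 ≡ 1 (mod 97) ✓
So ord_97(12) = 16, hence |⟨12⟩| = 16.
The index is φ(97) / ord(12) = 96 / 16 = 6.

6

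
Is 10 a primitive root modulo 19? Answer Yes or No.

Yes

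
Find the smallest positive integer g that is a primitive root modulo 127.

3

φ(127) = 127 − 1 = 126 = 2 · 3^2 · 7.
Test candidates g = 2, 3, … against the prime factors q ∈ {2, 3, 7} of φ(127): g is a generator iff g^(126/q) ≢ 1 for every such q.
g = 2: 2^63 ≡ 1 — hits 1, so not a primitive root.
g = 3: 3^63 ≡ 126; 3^42 ≡ 107; 3^18 ≡ 4 — none is 1, so 3 is a primitive root.
So 3 is the smallest generator of (Z/127Z)^×.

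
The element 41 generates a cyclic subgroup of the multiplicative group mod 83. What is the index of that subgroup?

By Lagrange's theorem, ord_83(41) divides φ(83) = 83 − 1 = 82 = 2 · 41.
Divisors of 82: 1, 2, 41, 82.
Compute 41^d (mod 83) for the divisors d until we hit 1:
41^1 ≡ 41 (mod 83)
41^2 ≡ 21 (mod 83)
41^41 ≡ 1 (mod 83) ✓
So ord_83(41) = 41, hence |⟨41⟩| = 41.
Index = |(Z/83Z)^×| / |⟨41⟩| = 82 / 41 = 2.

2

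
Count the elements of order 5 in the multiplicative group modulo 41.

4

φ(41) = 41 − 1 = 40 = 2^3 · 5.
(Z/41Z)^× is cyclic (|G| = 40); a cyclic group of order m has exactly φ(d) elements of each order d | m, and none otherwise.
5 | 40, and φ(5) = 5 − 1 = 4.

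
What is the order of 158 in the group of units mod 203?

42

Since 158 ∈ (Z/203Z)^×, its order divides φ(203) = φ(7·29) = (7−1)·(29−1) = 6·28 = 168 = 2^3 · 3 · 7.
Divisors of 168: 1, 2, 3, 4, 6, 7, 8, 12, 14, 21, 24, 28, 42, 56, 84, 168.
Evaluate successive powers at the divisors of 168:
158^1 ≡ 158 (mod 203)
158^2 ≡ 198 (mod 203)
158^3 ≡ 22 (mod 203)
158^4 ≡ 25 (mod 203)
158^6 ≡ 78 (mod 203)
158^7 ≡ 144 (mod 203)
158^8 ≡ 16 (mod 203)
158^12 ≡ 197 (mod 203)
158^14 ≡ 30 (mod 203)
158^21 ≡ 57 (mod 203)
158^24 ≡ 36 (mod 203)
158^28 ≡ 88 (mod 203)
158^42 ≡ 1 (mod 203) ✓
Therefore the multiplicative order of 158 modulo 203 is 42.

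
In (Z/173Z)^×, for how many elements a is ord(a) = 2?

φ(173) = 173 − 1 = 172 = 2^2 · 43.
(Z/173Z)^× is cyclic (|G| = 172); a cyclic group of order m has exactly φ(d) elements of each order d | m, and none otherwise.
2 | 172, and φ(2) = 2 − 1 = 1.

1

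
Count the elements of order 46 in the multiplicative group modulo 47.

22

φ(47) = 47 − 1 = 46 = 2 · 23.
In a cyclic group of order 46, there are φ(d) elements of order d for each divisor d of 46, and zero for non-divisors.
46 = 2 · 23 divides 46, and φ(46) = 22.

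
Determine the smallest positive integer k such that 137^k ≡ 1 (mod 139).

69

The order of 137 must divide φ(139) = 139 − 1 = 138 = 2 · 3 · 23.
Divisors of 138: 1, 2, 3, 6, 23, 46, 69, 138.
Test each divisor d:
137^1 ≡ 137 (mod 139)
137^2 ≡ 4 (mod 139)
137^3 ≡ 131 (mod 139)
137^6 ≡ 64 (mod 139)
137^23 ≡ 42 (mod 139)
137^46 ≡ 96 (mod 139)
137^69 ≡ 1 (mod 139) ✓
The smallest such exponent is 69, so the order of 137 is 69.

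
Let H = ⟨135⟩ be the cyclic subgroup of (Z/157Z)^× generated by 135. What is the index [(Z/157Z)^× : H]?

13

ord(135) | φ(157) = 157 − 1 = 156 = 2^2 · 3 · 13.
Divisors of 156: 1, 2, 3, 4, 6, 12, 13, 26, 39, 52, 78, 156.
Compute 135^d (mod 157) for the divisors d until we hit 1:
135^1 ≡ 135
135^2 ≡ 13
135^3 ≡ 28
135^4 ≡ 12
135^6 ≡ 156
135^12 ≡ 1
The order of 135 is 12, so the subgroup it generates has 12 elements.
The index is φ(157) / ord(135) = 156 / 12 = 13.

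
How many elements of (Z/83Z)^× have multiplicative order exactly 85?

0

φ(83) = 83 − 1 = 82 = 2 · 41.
(Z/83Z)^× is cyclic (|G| = 82); a cyclic group of order m has exactly φ(d) elements of each order d | m, and none otherwise.
85 does not divide 82, so no element of (Z/83Z)^× has order 85.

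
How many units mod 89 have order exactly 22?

10

φ(89) = 89 − 1 = 88 = 2^3 · 11.
(Z/89Z)^× is cyclic (|G| = 88); a cyclic group of order m has exactly φ(d) elements of each order d | m, and none otherwise.
22 = 2 · 11 divides 88, and φ(22) = 10.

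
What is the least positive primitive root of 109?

φ(109) = 109 − 1 = 108 = 2^2 · 3^3.
g is a primitive root iff g^(108/q) ≢ 1 (mod 109) for each prime q ∈ {2, 3}.
g = 2: 2^54 ≡ 108; 2^36 ≡ 1 — hits 1, so not a primitive root.
g = 3: 3^54 ≡ 1 — hits 1, so not a primitive root.
g = 4: 4^54 ≡ 1 — hits 1, so not a primitive root.
g = 5: 5^54 ≡ 1 — hits 1, so not a primitive root.
g = 6: 6^54 ≡ 108; 6^36 ≡ 63 — none is 1, so 6 is a primitive root.
The smallest primitive root modulo 109 is 6.

6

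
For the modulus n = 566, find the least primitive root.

3

φ(566) = φ(2)·φ(283) = 1·282 = 282 = 2 · 3 · 47.
g is a primitive root iff g^(282/q) ≢ 1 (mod 566) for each prime q ∈ {2, 3, 47}.
g = 2: gcd(2, 566) = 2 > 1, not a unit — skip.
g = 3: 3^141 ≡ 565; 3^94 ≡ 521; 3^6 ≡ 163 — none is 1, so 3 is a primitive root.
So 3 is the smallest generator of (Z/566Z)^×.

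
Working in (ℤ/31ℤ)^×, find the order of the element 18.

15

ord(18) | φ(31) = 31 − 1 = 30 = 2 · 3 · 5.
Divisors of 30: 1, 2, 3, 5, 6, 10, 15, 30.
Check 18^d mod 31 for each divisor in increasing order:
18^1 ≡ 18
18^2 ≡ 14
18^3 ≡ 4
18^5 ≡ 25
18^6 ≡ 16
18^10 ≡ 5
18^15 ≡ 1
So ord_31(18) = 15.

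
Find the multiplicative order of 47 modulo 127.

21

By Lagrange's theorem, ord_127(47) divides φ(127) = 127 − 1 = 126 = 2 · 3^2 · 7.
Divisors of 126: 1, 2, 3, 6, 7, 9, 14, 18, 21, 42, 63, 126.
Check 47^d mod 127 for each divisor in increasing order:
47^1 ≡ 47 (mod 127)
47^2 ≡ 50 (mod 127)
47^3 ≡ 64 (mod 127)
47^6 ≡ 32 (mod 127)
47^7 ≡ 107 (mod 127)
47^9 ≡ 16 (mod 127)
47^14 ≡ 19 (mod 127)
47^18 ≡ 2 (mod 127)
47^21 ≡ 1 (mod 127) ✓
Hence ord(47) = 21.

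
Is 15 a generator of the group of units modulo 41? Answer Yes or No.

Yes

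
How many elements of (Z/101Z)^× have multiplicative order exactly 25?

20

φ(101) = 101 − 1 = 100 = 2^2 · 5^2.
(Z/101Z)^× is cyclic (|G| = 100); a cyclic group of order m has exactly φ(d) elements of each order d | m, and none otherwise.
25 = 5^2 divides 100, and φ(25) = 20.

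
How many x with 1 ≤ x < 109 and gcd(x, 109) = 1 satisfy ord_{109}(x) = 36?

12

φ(109) = 109 − 1 = 108 = 2^2 · 3^3.
In a cyclic group of order 108, there are φ(d) elements of order d for each divisor d of 108, and zero for non-divisors.
36 = 2^2 · 3^2 divides 108, and φ(36) = 12.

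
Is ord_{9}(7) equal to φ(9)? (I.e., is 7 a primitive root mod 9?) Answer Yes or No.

φ(9) = φ(3^2) = 3·(3−1) = 6 = 2 · 3.
Test 7^(6/q) mod 9 for each prime factor q of 6:
7^3 ≡ 1 (mod 9)  [q = 2: ≡ 1 ✗]
7^2 ≡ 4 (mod 9)  [q = 3: ≢ 1 ✓]
Since 7^3 ≡ 1, the order of 7 divides 3 < 6, so 7 is not a primitive root.

No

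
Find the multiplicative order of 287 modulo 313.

ord(287) | φ(313) = 313 − 1 = 312 = 2^3 · 3 · 13.
Divisors of 312: 1, 2, 3, 4, 6, 8, 12, 13, 24, 26, 39, 52, 78, 104, 156, 312.
Check 287^d mod 313 for each divisor in increasing order:
287^1 ≡ 287
287^2 ≡ 50
287^3 ≡ 265
287^4 ≡ 309
287^6 ≡ 113
287^8 ≡ 16
287^12 ≡ 249
287^13 ≡ 99
287^24 ≡ 27
287^26 ≡ 98
287^39 ≡ 312
287^52 ≡ 214
287^78 ≡ 1
Hence ord(287) = 78.

78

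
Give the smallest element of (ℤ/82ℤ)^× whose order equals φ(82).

φ(82) = φ(2)·φ(41) = 1·40 = 40 = 2^3 · 5.
Test candidates g = 2, 3, … against the prime factors q ∈ {2, 5} of φ(82): g is a generator iff g^(40/q) ≢ 1 for every such q.
g = 2: gcd(2, 82) = 2 > 1, not a unit — skip.
g = 3: 3^20 ≡ 81; 3^8 ≡ 1 — hits 1, so not a primitive root.
g = 4: gcd(4, 82) = 2 > 1, not a unit — skip.
g = 5: 5^20 ≡ 1 — hits 1, so not a primitive root.
g = 6: gcd(6, 82) = 2 > 1, not a unit — skip.
g = 7: 7^20 ≡ 81; 7^8 ≡ 37 — none is 1, so 7 is a primitive root.
So 7 is the smallest generator of (Z/82Z)^×.

7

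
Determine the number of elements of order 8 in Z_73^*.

φ(73) = 73 − 1 = 72 = 2^3 · 3^2.
Since (Z/73Z)^× is cyclic of order 72, the number of elements of order d is φ(d) when d | 72 and 0 otherwise.
8 = 2^3 divides 72, and φ(8) = 4.

4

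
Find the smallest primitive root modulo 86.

3

φ(86) = φ(2)·φ(43) = 1·42 = 42 = 2 · 3 · 7.
Test candidates g = 2, 3, … against the prime factors q ∈ {2, 3, 7} of φ(86): g is a generator iff g^(42/q) ≢ 1 for every such q.
g = 2: gcd(2, 86) = 2 > 1, not a unit — skip.
g = 3: 3^21 ≡ 85; 3^14 ≡ 79; 3^6 ≡ 41 — none is 1, so 3 is a primitive root.
Hence the least primitive root of 86 is 3.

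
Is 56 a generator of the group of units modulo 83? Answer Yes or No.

Yes

φ(83) = 83 − 1 = 82 = 2 · 41.
An element g generates (Z/83Z)^× iff g^(82/q) ≢ 1 (mod 83) for each prime q ∈ {2, 41}.
56^41 ≡ 82 (mod 83)  [q = 2: ≢ 1 ✓]
56^2 ≡ 65 (mod 83)  [q = 41: ≢ 1 ✓]
All checks pass, so 56 has order 82 and is a primitive root modulo 83.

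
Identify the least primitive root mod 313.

10

φ(313) = 313 − 1 = 312 = 2^3 · 3 · 13.
Test candidates g = 2, 3, … against the prime factors q ∈ {2, 3, 13} of φ(313): g is a generator iff g^(312/q) ≢ 1 for every such q.
g = 2: 2^156 ≡ 1 — hits 1, so not a primitive root.
g = 3: 3^156 ≡ 1 — hits 1, so not a primitive root.
g = 4: 4^156 ≡ 1 — hits 1, so not a primitive root.
g = 5: 5^156 ≡ 312; 5^104 ≡ 1 — hits 1, so not a primitive root.
g = 6: 6^156 ≡ 1 — hits 1, so not a primitive root.
g = 7: 7^156 ≡ 312; 7^104 ≡ 1 — hits 1, so not a primitive root.
g = 8: 8^156 ≡ 1 — hits 1, so not a primitive root.
g = 9: 9^156 ≡ 1 — hits 1, so not a primitive root.
g = 10: 10^156 ≡ 312; 10^104 ≡ 214; 10^24 ≡ 103 — none is 1, so 10 is a primitive root.
The smallest primitive root modulo 313 is 10.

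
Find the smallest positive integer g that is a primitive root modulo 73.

φ(73) = 73 − 1 = 72 = 2^3 · 3^2.
Test candidates g = 2, 3, … against the prime factors q ∈ {2, 3} of φ(73): g is a generator iff g^(72/q) ≢ 1 for every such q.
g = 2: 2^36 ≡ 1 — hits 1, so not a primitive root.
g = 3: 3^36 ≡ 1 — hits 1, so not a primitive root.
g = 4: 4^36 ≡ 1 — hits 1, so not a primitive root.
g = 5: 5^36 ≡ 72; 5^24 ≡ 8 — none is 1, so 5 is a primitive root.
Hence the least primitive root of 73 is 5.

5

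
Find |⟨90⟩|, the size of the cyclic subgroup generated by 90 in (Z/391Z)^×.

176

The order of 90 must divide φ(391) = φ(17·23) = (17−1)·(23−1) = 16·22 = 352 = 2^5 · 11.
Divisors of 352: 1, 2, 4, 8, 11, 16, 22, 32, 44, 88, 176, 352.
Test each divisor d:
90^1 ≡ 90
90^2 ≡ 280
90^4 ≡ 200
90^8 ≡ 118
90^11 ≡ 45
90^16 ≡ 239
90^22 ≡ 70
90^32 ≡ 35
90^44 ≡ 208
90^88 ≡ 254
90^176 ≡ 1
The smallest such exponent is 176, so the order of 90 is 176.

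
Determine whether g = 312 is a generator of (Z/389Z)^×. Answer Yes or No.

No

φ(389) = 389 − 1 = 388 = 2^2 · 97.
Test 312^(388/q) mod 389 for each prime factor q of 388:
312^194 ≡ 1 (mod 389)  [q = 2: ≡ 1 ✗]
312^4 ≡ 278 (mod 389)  [q = 97: ≢ 1 ✓]
The check at q = 2 fails, so 312 generates a proper subgroup.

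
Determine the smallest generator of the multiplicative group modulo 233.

3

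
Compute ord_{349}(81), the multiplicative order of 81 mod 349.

87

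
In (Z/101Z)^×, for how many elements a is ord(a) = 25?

20

φ(101) = 101 − 1 = 100 = 2^2 · 5^2.
In a cyclic group of order 100, there are φ(d) elements of order d for each divisor d of 100, and zero for non-divisors.
25 = 5^2 divides 100, and φ(25) = 20.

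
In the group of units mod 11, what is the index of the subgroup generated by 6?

ord(6) | φ(11) = 11 − 1 = 10 = 2 · 5.
Divisors of 10: 1, 2, 5, 10.
Test each divisor d:
6^1 ≡ 6 (mod 11)
6^2 ≡ 3 (mod 11)
6^5 ≡ 10 (mod 11)
6^10 ≡ 1 (mod 11) ✓
The order of 6 is 10, so the subgroup it generates has 10 elements.
[(Z/11Z)^× : ⟨6⟩] = 10/10 = 1.

1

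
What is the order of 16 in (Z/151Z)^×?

15

By Lagrange's theorem, ord_151(16) divides φ(151) = 151 − 1 = 150 = 2 · 3 · 5^2.
Divisors of 150: 1, 2, 3, 5, 6, 10, 15, 25, 30, 50, 75, 150.
Evaluate successive powers at the divisors of 150:
16^1 ≡ 16 (mod 151)
16^2 ≡ 105 (mod 151)
16^3 ≡ 19 (mod 151)
16^5 ≡ 32 (mod 151)
16^6 ≡ 59 (mod 151)
16^10 ≡ 118 (mod 151)
16^15 ≡ 1 (mod 151) ✓
The smallest such exponent is 15, so the order of 16 is 15.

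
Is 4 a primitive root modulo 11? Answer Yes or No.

No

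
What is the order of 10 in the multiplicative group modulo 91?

6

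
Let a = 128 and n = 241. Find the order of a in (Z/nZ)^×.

24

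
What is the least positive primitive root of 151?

6

φ(151) = 151 − 1 = 150 = 2 · 3 · 5^2.
g is a primitive root iff g^(150/q) ≢ 1 (mod 151) for each prime q ∈ {2, 3, 5}.
g = 2: 2^75 ≡ 1 — hits 1, so not a primitive root.
g = 3: 3^75 ≡ 150; 3^50 ≡ 1 — hits 1, so not a primitive root.
g = 4: 4^75 ≡ 1 — hits 1, so not a primitive root.
g = 5: 5^75 ≡ 1 — hits 1, so not a primitive root.
g = 6: 6^75 ≡ 150; 6^50 ≡ 32; 6^30 ≡ 59 — none is 1, so 6 is a primitive root.
Hence the least primitive root of 151 is 6.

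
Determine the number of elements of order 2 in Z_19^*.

1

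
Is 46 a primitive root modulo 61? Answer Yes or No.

No

φ(61) = 61 − 1 = 60 = 2^2 · 3 · 5.
Test 46^(60/q) mod 61 for each prime factor q of 60:
46^30 ≡ 1 (mod 61)  [q = 2: ≡ 1 ✗]
46^20 ≡ 47 (mod 61)  [q = 3: ≢ 1 ✓]
46^12 ≡ 58 (mod 61)  [q = 5: ≢ 1 ✓]
The check at q = 2 fails, so 46 generates a proper subgroup.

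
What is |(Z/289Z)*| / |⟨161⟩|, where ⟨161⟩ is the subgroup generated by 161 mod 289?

2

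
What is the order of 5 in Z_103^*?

The order of 5 must divide φ(103) = 103 − 1 = 102 = 2 · 3 · 17.
Divisors of 102: 1, 2, 3, 6, 17, 34, 51, 102.
Evaluate successive powers at the divisors of 102:
5^1 ≡ 5 (mod 103)
5^2 ≡ 25 (mod 103)
5^3 ≡ 22 (mod 103)
5^6 ≡ 72 (mod 103)
5^17 ≡ 57 (mod 103)
5^34 ≡ 56 (mod 103)
5^51 ≡ 102 (mod 103)
5^102 ≡ 1 (mod 103) ✓
Hence ord(5) = 102.

102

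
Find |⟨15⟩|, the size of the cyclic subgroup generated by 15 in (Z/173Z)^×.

86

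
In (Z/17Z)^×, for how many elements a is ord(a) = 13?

0

φ(17) = 17 − 1 = 16 = 2^4.
In a cyclic group of order 16, there are φ(d) elements of order d for each divisor d of 16, and zero for non-divisors.
Here 16 is not a multiple of 13, so there are no elements of order 13.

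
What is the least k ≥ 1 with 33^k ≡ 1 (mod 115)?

Since 33 ∈ (Z/115Z)^×, its order divides φ(115) = φ(5·23) = (5−1)·(23−1) = 4·22 = 88 = 2^3 · 11.
Divisors of 88: 1, 2, 4, 8, 11, 22, 44, 88.
Compute 33^d (mod 115) for the divisors d until we hit 1:
33^1 ≡ 33
33^2 ≡ 54
33^4 ≡ 41
33^8 ≡ 71
33^11 ≡ 22
33^22 ≡ 24
33^44 ≡ 1
So ord_115(33) = 44.

44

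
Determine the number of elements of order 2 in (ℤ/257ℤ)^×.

φ(257) = 257 − 1 = 256 = 2^8.
(Z/257Z)^× is cyclic (|G| = 256); a cyclic group of order m has exactly φ(d) elements of each order d | m, and none otherwise.
2 | 256, and φ(2) = 2 − 1 = 1.

1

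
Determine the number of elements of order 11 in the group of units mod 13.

φ(13) = 13 − 1 = 12 = 2^2 · 3.
Since (Z/13Z)^× is cyclic of order 12, the number of elements of order d is φ(d) when d | 12 and 0 otherwise.
11 does not divide 12, so no element of (Z/13Z)^× has order 11.

0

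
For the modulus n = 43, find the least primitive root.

3

φ(43) = 43 − 1 = 42 = 2 · 3 · 7.
Test candidates g = 2, 3, … against the prime factors q ∈ {2, 3, 7} of φ(43): g is a generator iff g^(42/q) ≢ 1 for every such q.
g = 2: 2^21 ≡ 42; 2^14 ≡ 1 — hits 1, so not a primitive root.
g = 3: 3^21 ≡ 42; 3^14 ≡ 36; 3^6 ≡ 41 — none is 1, so 3 is a primitive root.
The smallest primitive root modulo 43 is 3.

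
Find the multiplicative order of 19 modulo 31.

15

ord(19) | φ(31) = 31 − 1 = 30 = 2 · 3 · 5.
Divisors of 30: 1, 2, 3, 5, 6, 10, 15, 30.
Compute 19^d (mod 31) for the divisors d until we hit 1:
19^1 ≡ 19 (mod 31)
19^2 ≡ 20 (mod 31)
19^3 ≡ 8 (mod 31)
19^5 ≡ 5 (mod 31)
19^6 ≡ 2 (mod 31)
19^10 ≡ 25 (mod 31)
19^15 ≡ 1 (mod 31) ✓
Therefore the multiplicative order of 19 modulo 31 is 15.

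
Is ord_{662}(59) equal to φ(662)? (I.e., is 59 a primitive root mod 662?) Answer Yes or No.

φ(662) = φ(2)·φ(331) = 1·330 = 330 = 2 · 3 · 5 · 11.
It suffices to check that the order of 59 is not a proper divisor of 330: compute 59^(330/q) for q ∈ {2, 3, 5, 11}.
59^165 ≡ 661 (mod 662)  [q = 2: ≢ 1 ✓]
59^110 ≡ 31 (mod 662)  [q = 3: ≢ 1 ✓]
59^66 ≡ 323 (mod 662)  [q = 5: ≢ 1 ✓]
59^30 ≡ 405 (mod 662)  [q = 11: ≢ 1 ✓]
All checks pass, so 59 has order 330 and is a primitive root modulo 662.

Yes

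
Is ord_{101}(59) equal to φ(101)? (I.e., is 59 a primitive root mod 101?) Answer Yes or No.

φ(101) = 101 − 1 = 100 = 2^2 · 5^2.
An element g generates (Z/101Z)^× iff g^(100/q) ≢ 1 (mod 101) for each prime q ∈ {2, 5}.
59^50 ≡ 100 (mod 101)  [q = 2: ≢ 1 ✓]
59^20 ≡ 84 (mod 101)  [q = 5: ≢ 1 ✓]
Every test exponent gives a nontrivial residue, hence 59 generates the full group.

Yes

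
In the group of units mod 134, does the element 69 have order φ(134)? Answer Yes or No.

φ(134) = φ(2)·φ(67) = 1·66 = 66 = 2 · 3 · 11.
69 is a primitive root mod 134 iff 69^(φ(134)/q) ≢ 1 for every prime q | φ(134), i.e. q ∈ {2, 3, 11}.
69^33 ≡ 133 (mod 134)  [q = 2: ≢ 1 ✓]
69^22 ≡ 37 (mod 134)  [q = 3: ≢ 1 ✓]
69^6 ≡ 131 (mod 134)  [q = 11: ≢ 1 ✓]
None equal 1, so ord_134(69) = 66: 69 is a primitive root.

Yes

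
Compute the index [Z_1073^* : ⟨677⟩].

12

By Lagrange's theorem, ord_1073(677) divides φ(1073) = φ(29·37) = (29−1)·(37−1) = 28·36 = 1008 = 2^4 · 3^2 · 7.
Divisors of 1008: 1, 2, 3, 4, 6, 7, 8, 9, 12, 14, 16, 18, 21, 24, 28, 36, 42, 48, 56, 63, 72, 84, 112, 126, 144, 168, 252, 336, 504, 1008.
Test each divisor d:
677^1 ≡ 677 (mod 1073)
677^2 ≡ 158 (mod 1073)
677^3 ≡ 739 (mod 1073)
677^4 ≡ 285 (mod 1073)
677^6 ≡ 1037 (mod 1073)
677^7 ≡ 307 (mod 1073)
677^8 ≡ 750 (mod 1073)
677^9 ≡ 221 (mod 1073)
677^12 ≡ 223 (mod 1073)
677^14 ≡ 898 (mod 1073)
677^16 ≡ 248 (mod 1073)
677^18 ≡ 556 (mod 1073)
677^21 ≡ 998 (mod 1073)
677^24 ≡ 371 (mod 1073)
677^28 ≡ 581 (mod 1073)
677^36 ≡ 112 (mod 1073)
677^42 ≡ 260 (mod 1073)
677^48 ≡ 297 (mod 1073)
677^56 ≡ 639 (mod 1073)
677^63 ≡ 887 (mod 1073)
677^72 ≡ 741 (mod 1073)
677^84 ≡ 1 (mod 1073) ✓
So ord_1073(677) = 84, hence |⟨677⟩| = 84.
[(Z/1073Z)^× : ⟨677⟩] = 1008/84 = 12.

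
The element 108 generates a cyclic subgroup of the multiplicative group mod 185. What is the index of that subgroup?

The order of 108 must divide φ(185) = φ(5·37) = (5−1)·(37−1) = 4·36 = 144 = 2^4 · 3^2.
Divisors of 144: 1, 2, 3, 4, 6, 8, 9, 12, 16, 18, 24, 36, 48, 72, 144.
Evaluate successive powers at the divisors of 144:
108^1 ≡ 108
108^2 ≡ 9
108^3 ≡ 47
108^4 ≡ 81
108^6 ≡ 174
108^8 ≡ 86
108^9 ≡ 38
108^12 ≡ 121
108^16 ≡ 181
108^18 ≡ 149
108^24 ≡ 26
108^36 ≡ 1
The order of 108 is 36, so the subgroup it generates has 36 elements.
Index = |(Z/185Z)^×| / |⟨108⟩| = 144 / 36 = 4.

4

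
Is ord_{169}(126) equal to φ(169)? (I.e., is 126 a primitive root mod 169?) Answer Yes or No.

φ(169) = φ(13^2) = 13·(13−1) = 156 = 2^2 · 3 · 13.
Test 126^(156/q) mod 169 for each prime factor q of 156:
126^78 ≡ 1 (mod 169)  [q = 2: ≡ 1 ✗]
126^52 ≡ 22 (mod 169)  [q = 3: ≢ 1 ✓]
126^12 ≡ 27 (mod 169)  [q = 13: ≢ 1 ✓]
The check at q = 2 fails, so 126 generates a proper subgroup.

No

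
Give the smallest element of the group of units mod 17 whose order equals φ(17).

φ(17) = 17 − 1 = 16 = 2^4.
g is a primitive root iff g^(16/q) ≢ 1 (mod 17) for each prime q ∈ {2}.
g = 2: 2^8 ≡ 1 — hits 1, so not a primitive root.
g = 3: 3^8 ≡ 16 — none is 1, so 3 is a primitive root.
So 3 is the smallest generator of (Z/17Z)^×.

3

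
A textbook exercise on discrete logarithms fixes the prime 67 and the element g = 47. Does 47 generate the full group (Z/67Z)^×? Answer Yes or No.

No

φ(67) = 67 − 1 = 66 = 2 · 3 · 11.
47 is a primitive root mod 67 iff 47^(φ(67)/q) ≢ 1 for every prime q | φ(67), i.e. q ∈ {2, 3, 11}.
47^33 ≡ 1 (mod 67)  [q = 2: ≡ 1 ✗]
47^22 ≡ 29 (mod 67)  [q = 3: ≢ 1 ✓]
47^6 ≡ 59 (mod 67)  [q = 11: ≢ 1 ✓]
The check at q = 2 fails, so 47 generates a proper subgroup.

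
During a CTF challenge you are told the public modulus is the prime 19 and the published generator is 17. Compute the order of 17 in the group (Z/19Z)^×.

9

Since 17 ∈ (Z/19Z)^×, its order divides φ(19) = 19 − 1 = 18 = 2 · 3^2.
Divisors of 18: 1, 2, 3, 6, 9, 18.
Check 17^d mod 19 for each divisor in increasing order:
17^1 ≡ 17 (mod 19)
17^2 ≡ 4 (mod 19)
17^3 ≡ 11 (mod 19)
17^6 ≡ 7 (mod 19)
17^9 ≡ 1 (mod 19) ✓
Therefore the multiplicative order of 17 modulo 19 is 9.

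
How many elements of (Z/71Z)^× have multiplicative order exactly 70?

24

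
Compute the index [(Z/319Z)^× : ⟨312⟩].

4

ord(312) | φ(319) = φ(11·29) = (11−1)·(29−1) = 10·28 = 280 = 2^3 · 5 · 7.
Divisors of 280: 1, 2, 4, 5, 7, 8, 10, 14, 20, 28, 35, 40, 56, 70, 140, 280.
Evaluate successive powers at the divisors of 280:
312^1 ≡ 312 (mod 319)
312^2 ≡ 49 (mod 319)
312^4 ≡ 168 (mod 319)
312^5 ≡ 100 (mod 319)
312^7 ≡ 115 (mod 319)
312^8 ≡ 152 (mod 319)
312^10 ≡ 111 (mod 319)
312^14 ≡ 146 (mod 319)
312^20 ≡ 199 (mod 319)
312^28 ≡ 262 (mod 319)
312^35 ≡ 144 (mod 319)
312^40 ≡ 45 (mod 319)
312^56 ≡ 59 (mod 319)
312^70 ≡ 1 (mod 319) ✓
Thus |⟨312⟩| = ord(312) = 70.
The index is φ(319) / ord(312) = 280 / 70 = 4.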